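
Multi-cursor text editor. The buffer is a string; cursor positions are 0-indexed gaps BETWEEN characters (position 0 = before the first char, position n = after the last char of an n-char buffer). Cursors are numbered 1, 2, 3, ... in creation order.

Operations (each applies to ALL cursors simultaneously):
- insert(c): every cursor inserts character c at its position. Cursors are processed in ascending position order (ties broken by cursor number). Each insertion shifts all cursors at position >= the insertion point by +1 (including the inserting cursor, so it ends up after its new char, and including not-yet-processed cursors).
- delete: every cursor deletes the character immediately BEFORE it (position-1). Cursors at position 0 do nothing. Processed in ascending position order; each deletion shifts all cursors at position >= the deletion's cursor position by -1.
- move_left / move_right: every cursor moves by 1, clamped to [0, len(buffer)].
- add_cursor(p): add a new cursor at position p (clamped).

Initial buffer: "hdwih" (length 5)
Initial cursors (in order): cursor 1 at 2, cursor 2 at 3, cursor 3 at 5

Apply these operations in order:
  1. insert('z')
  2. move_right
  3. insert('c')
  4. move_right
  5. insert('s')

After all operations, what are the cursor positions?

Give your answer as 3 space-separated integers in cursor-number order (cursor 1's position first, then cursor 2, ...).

Answer: 7 11 14

Derivation:
After op 1 (insert('z')): buffer="hdzwzihz" (len 8), cursors c1@3 c2@5 c3@8, authorship ..1.2..3
After op 2 (move_right): buffer="hdzwzihz" (len 8), cursors c1@4 c2@6 c3@8, authorship ..1.2..3
After op 3 (insert('c')): buffer="hdzwczichzc" (len 11), cursors c1@5 c2@8 c3@11, authorship ..1.12.2.33
After op 4 (move_right): buffer="hdzwczichzc" (len 11), cursors c1@6 c2@9 c3@11, authorship ..1.12.2.33
After op 5 (insert('s')): buffer="hdzwczsichszcs" (len 14), cursors c1@7 c2@11 c3@14, authorship ..1.121.2.2333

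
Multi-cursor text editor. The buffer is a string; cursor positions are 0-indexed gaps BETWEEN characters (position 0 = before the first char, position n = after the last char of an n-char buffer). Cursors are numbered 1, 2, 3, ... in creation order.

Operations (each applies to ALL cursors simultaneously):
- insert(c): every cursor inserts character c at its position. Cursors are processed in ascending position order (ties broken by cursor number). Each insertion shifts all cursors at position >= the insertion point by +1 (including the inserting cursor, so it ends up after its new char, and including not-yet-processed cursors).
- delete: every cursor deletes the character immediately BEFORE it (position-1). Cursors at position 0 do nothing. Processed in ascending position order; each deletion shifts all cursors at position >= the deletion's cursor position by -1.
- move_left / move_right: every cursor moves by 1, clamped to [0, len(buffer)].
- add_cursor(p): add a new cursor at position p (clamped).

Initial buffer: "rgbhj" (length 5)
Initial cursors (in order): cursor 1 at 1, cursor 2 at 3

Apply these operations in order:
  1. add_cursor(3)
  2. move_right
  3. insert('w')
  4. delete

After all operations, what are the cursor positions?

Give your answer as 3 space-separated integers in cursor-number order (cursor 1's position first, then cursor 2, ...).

Answer: 2 4 4

Derivation:
After op 1 (add_cursor(3)): buffer="rgbhj" (len 5), cursors c1@1 c2@3 c3@3, authorship .....
After op 2 (move_right): buffer="rgbhj" (len 5), cursors c1@2 c2@4 c3@4, authorship .....
After op 3 (insert('w')): buffer="rgwbhwwj" (len 8), cursors c1@3 c2@7 c3@7, authorship ..1..23.
After op 4 (delete): buffer="rgbhj" (len 5), cursors c1@2 c2@4 c3@4, authorship .....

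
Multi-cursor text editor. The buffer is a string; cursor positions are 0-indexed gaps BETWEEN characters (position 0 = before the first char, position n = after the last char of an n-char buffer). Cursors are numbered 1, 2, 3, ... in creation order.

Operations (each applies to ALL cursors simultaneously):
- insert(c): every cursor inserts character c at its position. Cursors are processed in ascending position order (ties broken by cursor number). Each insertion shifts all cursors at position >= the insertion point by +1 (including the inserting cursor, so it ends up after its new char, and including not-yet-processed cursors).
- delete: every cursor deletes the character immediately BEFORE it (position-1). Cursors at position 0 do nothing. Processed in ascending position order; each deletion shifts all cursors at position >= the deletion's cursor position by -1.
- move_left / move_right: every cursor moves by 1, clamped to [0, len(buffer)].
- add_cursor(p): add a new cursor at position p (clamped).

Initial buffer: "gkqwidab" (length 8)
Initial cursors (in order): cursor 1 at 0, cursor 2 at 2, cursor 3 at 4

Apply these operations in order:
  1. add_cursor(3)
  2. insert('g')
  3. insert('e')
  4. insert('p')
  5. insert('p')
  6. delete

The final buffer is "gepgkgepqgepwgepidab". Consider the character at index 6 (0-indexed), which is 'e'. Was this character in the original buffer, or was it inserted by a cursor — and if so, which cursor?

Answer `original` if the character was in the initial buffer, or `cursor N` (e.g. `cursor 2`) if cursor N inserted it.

After op 1 (add_cursor(3)): buffer="gkqwidab" (len 8), cursors c1@0 c2@2 c4@3 c3@4, authorship ........
After op 2 (insert('g')): buffer="ggkgqgwgidab" (len 12), cursors c1@1 c2@4 c4@6 c3@8, authorship 1..2.4.3....
After op 3 (insert('e')): buffer="gegkgeqgewgeidab" (len 16), cursors c1@2 c2@6 c4@9 c3@12, authorship 11..22.44.33....
After op 4 (insert('p')): buffer="gepgkgepqgepwgepidab" (len 20), cursors c1@3 c2@8 c4@12 c3@16, authorship 111..222.444.333....
After op 5 (insert('p')): buffer="geppgkgeppqgeppwgeppidab" (len 24), cursors c1@4 c2@10 c4@15 c3@20, authorship 1111..2222.4444.3333....
After op 6 (delete): buffer="gepgkgepqgepwgepidab" (len 20), cursors c1@3 c2@8 c4@12 c3@16, authorship 111..222.444.333....
Authorship (.=original, N=cursor N): 1 1 1 . . 2 2 2 . 4 4 4 . 3 3 3 . . . .
Index 6: author = 2

Answer: cursor 2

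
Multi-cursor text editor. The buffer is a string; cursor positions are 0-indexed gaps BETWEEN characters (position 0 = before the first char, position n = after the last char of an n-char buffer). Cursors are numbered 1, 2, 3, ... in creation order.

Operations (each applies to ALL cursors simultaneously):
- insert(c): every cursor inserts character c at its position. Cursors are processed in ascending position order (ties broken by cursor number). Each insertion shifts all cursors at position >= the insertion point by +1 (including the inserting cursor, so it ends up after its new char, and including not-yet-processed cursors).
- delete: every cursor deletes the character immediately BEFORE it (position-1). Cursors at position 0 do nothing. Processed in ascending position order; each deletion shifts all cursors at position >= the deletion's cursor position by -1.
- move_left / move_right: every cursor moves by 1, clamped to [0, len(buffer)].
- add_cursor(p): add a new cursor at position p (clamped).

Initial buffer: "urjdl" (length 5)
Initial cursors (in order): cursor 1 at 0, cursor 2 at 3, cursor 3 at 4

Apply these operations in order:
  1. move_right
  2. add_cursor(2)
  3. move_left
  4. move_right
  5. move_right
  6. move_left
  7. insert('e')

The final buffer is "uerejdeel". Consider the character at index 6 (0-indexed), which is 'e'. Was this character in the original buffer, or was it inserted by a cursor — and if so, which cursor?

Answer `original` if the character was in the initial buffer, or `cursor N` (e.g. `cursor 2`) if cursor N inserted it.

Answer: cursor 2

Derivation:
After op 1 (move_right): buffer="urjdl" (len 5), cursors c1@1 c2@4 c3@5, authorship .....
After op 2 (add_cursor(2)): buffer="urjdl" (len 5), cursors c1@1 c4@2 c2@4 c3@5, authorship .....
After op 3 (move_left): buffer="urjdl" (len 5), cursors c1@0 c4@1 c2@3 c3@4, authorship .....
After op 4 (move_right): buffer="urjdl" (len 5), cursors c1@1 c4@2 c2@4 c3@5, authorship .....
After op 5 (move_right): buffer="urjdl" (len 5), cursors c1@2 c4@3 c2@5 c3@5, authorship .....
After op 6 (move_left): buffer="urjdl" (len 5), cursors c1@1 c4@2 c2@4 c3@4, authorship .....
After op 7 (insert('e')): buffer="uerejdeel" (len 9), cursors c1@2 c4@4 c2@8 c3@8, authorship .1.4..23.
Authorship (.=original, N=cursor N): . 1 . 4 . . 2 3 .
Index 6: author = 2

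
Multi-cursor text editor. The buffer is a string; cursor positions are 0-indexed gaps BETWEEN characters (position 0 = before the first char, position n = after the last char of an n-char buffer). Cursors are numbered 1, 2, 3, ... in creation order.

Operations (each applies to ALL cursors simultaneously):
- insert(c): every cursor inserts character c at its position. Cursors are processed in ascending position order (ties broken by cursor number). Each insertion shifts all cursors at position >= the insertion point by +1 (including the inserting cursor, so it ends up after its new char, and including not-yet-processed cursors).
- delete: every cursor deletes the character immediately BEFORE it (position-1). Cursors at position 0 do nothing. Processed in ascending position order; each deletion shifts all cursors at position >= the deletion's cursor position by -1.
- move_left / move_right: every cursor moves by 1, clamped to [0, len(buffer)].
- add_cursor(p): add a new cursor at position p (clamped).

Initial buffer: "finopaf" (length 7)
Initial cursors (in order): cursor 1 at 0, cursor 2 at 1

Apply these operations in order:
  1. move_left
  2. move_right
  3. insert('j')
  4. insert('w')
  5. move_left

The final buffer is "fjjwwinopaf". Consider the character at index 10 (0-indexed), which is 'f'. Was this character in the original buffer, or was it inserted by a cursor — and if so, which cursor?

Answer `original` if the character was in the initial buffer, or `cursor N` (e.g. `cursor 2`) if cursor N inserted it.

Answer: original

Derivation:
After op 1 (move_left): buffer="finopaf" (len 7), cursors c1@0 c2@0, authorship .......
After op 2 (move_right): buffer="finopaf" (len 7), cursors c1@1 c2@1, authorship .......
After op 3 (insert('j')): buffer="fjjinopaf" (len 9), cursors c1@3 c2@3, authorship .12......
After op 4 (insert('w')): buffer="fjjwwinopaf" (len 11), cursors c1@5 c2@5, authorship .1212......
After op 5 (move_left): buffer="fjjwwinopaf" (len 11), cursors c1@4 c2@4, authorship .1212......
Authorship (.=original, N=cursor N): . 1 2 1 2 . . . . . .
Index 10: author = original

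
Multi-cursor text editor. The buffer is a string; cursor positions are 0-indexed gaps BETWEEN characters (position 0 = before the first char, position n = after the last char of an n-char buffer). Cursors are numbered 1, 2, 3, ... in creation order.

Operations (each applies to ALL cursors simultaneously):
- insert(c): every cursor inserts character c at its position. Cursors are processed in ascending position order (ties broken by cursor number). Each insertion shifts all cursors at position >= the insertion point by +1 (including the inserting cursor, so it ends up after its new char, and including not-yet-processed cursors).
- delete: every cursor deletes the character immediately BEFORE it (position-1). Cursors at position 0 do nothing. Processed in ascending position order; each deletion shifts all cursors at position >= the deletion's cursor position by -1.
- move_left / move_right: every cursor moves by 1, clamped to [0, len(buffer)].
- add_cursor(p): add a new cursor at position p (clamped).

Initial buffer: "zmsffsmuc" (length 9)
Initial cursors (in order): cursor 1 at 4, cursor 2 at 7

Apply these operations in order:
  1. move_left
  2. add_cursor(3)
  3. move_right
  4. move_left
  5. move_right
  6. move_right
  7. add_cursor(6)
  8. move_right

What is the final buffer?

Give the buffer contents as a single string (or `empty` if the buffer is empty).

Answer: zmsffsmuc

Derivation:
After op 1 (move_left): buffer="zmsffsmuc" (len 9), cursors c1@3 c2@6, authorship .........
After op 2 (add_cursor(3)): buffer="zmsffsmuc" (len 9), cursors c1@3 c3@3 c2@6, authorship .........
After op 3 (move_right): buffer="zmsffsmuc" (len 9), cursors c1@4 c3@4 c2@7, authorship .........
After op 4 (move_left): buffer="zmsffsmuc" (len 9), cursors c1@3 c3@3 c2@6, authorship .........
After op 5 (move_right): buffer="zmsffsmuc" (len 9), cursors c1@4 c3@4 c2@7, authorship .........
After op 6 (move_right): buffer="zmsffsmuc" (len 9), cursors c1@5 c3@5 c2@8, authorship .........
After op 7 (add_cursor(6)): buffer="zmsffsmuc" (len 9), cursors c1@5 c3@5 c4@6 c2@8, authorship .........
After op 8 (move_right): buffer="zmsffsmuc" (len 9), cursors c1@6 c3@6 c4@7 c2@9, authorship .........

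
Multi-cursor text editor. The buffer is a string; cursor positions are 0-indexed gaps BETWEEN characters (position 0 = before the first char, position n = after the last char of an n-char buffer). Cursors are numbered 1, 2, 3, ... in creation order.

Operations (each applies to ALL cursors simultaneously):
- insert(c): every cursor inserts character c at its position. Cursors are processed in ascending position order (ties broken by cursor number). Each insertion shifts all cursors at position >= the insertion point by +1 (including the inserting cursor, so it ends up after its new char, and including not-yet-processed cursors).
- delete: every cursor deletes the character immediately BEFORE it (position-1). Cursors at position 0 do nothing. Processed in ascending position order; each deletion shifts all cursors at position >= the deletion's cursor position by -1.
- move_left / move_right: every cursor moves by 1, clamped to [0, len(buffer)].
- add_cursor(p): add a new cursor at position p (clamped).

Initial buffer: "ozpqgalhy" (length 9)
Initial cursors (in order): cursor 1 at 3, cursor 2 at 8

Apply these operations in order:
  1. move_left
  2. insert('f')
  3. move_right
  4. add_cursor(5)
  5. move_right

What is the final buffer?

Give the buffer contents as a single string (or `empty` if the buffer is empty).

Answer: ozfpqgalfhy

Derivation:
After op 1 (move_left): buffer="ozpqgalhy" (len 9), cursors c1@2 c2@7, authorship .........
After op 2 (insert('f')): buffer="ozfpqgalfhy" (len 11), cursors c1@3 c2@9, authorship ..1.....2..
After op 3 (move_right): buffer="ozfpqgalfhy" (len 11), cursors c1@4 c2@10, authorship ..1.....2..
After op 4 (add_cursor(5)): buffer="ozfpqgalfhy" (len 11), cursors c1@4 c3@5 c2@10, authorship ..1.....2..
After op 5 (move_right): buffer="ozfpqgalfhy" (len 11), cursors c1@5 c3@6 c2@11, authorship ..1.....2..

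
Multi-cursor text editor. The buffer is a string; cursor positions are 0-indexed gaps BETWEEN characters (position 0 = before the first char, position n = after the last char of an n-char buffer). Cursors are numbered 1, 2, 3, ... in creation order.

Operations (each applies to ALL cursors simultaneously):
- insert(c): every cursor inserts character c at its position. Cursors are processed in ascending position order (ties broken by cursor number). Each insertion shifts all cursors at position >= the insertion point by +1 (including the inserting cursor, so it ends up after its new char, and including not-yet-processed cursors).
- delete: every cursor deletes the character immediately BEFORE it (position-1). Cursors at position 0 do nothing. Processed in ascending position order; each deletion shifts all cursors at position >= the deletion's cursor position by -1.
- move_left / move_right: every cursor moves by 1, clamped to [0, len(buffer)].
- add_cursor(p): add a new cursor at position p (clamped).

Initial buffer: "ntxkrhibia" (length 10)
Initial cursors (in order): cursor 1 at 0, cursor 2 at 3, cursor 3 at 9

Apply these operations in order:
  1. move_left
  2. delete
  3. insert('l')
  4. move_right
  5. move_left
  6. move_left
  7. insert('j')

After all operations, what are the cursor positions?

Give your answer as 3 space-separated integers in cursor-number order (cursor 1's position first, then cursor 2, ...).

Answer: 1 4 11

Derivation:
After op 1 (move_left): buffer="ntxkrhibia" (len 10), cursors c1@0 c2@2 c3@8, authorship ..........
After op 2 (delete): buffer="nxkrhiia" (len 8), cursors c1@0 c2@1 c3@6, authorship ........
After op 3 (insert('l')): buffer="lnlxkrhilia" (len 11), cursors c1@1 c2@3 c3@9, authorship 1.2.....3..
After op 4 (move_right): buffer="lnlxkrhilia" (len 11), cursors c1@2 c2@4 c3@10, authorship 1.2.....3..
After op 5 (move_left): buffer="lnlxkrhilia" (len 11), cursors c1@1 c2@3 c3@9, authorship 1.2.....3..
After op 6 (move_left): buffer="lnlxkrhilia" (len 11), cursors c1@0 c2@2 c3@8, authorship 1.2.....3..
After op 7 (insert('j')): buffer="jlnjlxkrhijlia" (len 14), cursors c1@1 c2@4 c3@11, authorship 11.22.....33..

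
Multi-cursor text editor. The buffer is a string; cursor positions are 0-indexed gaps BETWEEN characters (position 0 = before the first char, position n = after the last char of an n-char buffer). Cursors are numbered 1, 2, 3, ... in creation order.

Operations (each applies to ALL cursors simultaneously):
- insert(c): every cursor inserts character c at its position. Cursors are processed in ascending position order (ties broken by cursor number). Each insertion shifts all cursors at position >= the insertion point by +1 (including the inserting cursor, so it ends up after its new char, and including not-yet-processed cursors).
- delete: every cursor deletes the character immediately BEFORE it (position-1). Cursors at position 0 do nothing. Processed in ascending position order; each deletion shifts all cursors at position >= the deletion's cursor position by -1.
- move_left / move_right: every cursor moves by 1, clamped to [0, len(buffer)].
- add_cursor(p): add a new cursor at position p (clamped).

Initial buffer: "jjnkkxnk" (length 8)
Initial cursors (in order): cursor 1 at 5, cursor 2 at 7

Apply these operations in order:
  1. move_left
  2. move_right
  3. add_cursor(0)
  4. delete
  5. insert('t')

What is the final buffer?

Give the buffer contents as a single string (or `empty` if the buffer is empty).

After op 1 (move_left): buffer="jjnkkxnk" (len 8), cursors c1@4 c2@6, authorship ........
After op 2 (move_right): buffer="jjnkkxnk" (len 8), cursors c1@5 c2@7, authorship ........
After op 3 (add_cursor(0)): buffer="jjnkkxnk" (len 8), cursors c3@0 c1@5 c2@7, authorship ........
After op 4 (delete): buffer="jjnkxk" (len 6), cursors c3@0 c1@4 c2@5, authorship ......
After op 5 (insert('t')): buffer="tjjnktxtk" (len 9), cursors c3@1 c1@6 c2@8, authorship 3....1.2.

Answer: tjjnktxtk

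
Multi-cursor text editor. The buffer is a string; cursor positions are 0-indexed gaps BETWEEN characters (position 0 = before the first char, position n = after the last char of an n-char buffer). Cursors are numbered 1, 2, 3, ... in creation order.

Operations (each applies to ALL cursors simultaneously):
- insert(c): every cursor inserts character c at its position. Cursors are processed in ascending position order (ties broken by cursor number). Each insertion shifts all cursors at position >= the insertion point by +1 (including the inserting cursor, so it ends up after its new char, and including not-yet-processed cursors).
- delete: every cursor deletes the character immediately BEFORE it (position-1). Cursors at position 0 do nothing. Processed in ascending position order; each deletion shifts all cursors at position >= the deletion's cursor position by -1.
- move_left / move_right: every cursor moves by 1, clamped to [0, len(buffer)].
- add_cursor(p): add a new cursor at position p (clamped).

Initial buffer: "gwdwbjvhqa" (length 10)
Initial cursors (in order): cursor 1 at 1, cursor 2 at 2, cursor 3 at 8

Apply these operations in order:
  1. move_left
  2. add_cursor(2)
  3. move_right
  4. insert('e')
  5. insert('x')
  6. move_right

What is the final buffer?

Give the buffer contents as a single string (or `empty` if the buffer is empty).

Answer: gexwexdexwbjvhexqa

Derivation:
After op 1 (move_left): buffer="gwdwbjvhqa" (len 10), cursors c1@0 c2@1 c3@7, authorship ..........
After op 2 (add_cursor(2)): buffer="gwdwbjvhqa" (len 10), cursors c1@0 c2@1 c4@2 c3@7, authorship ..........
After op 3 (move_right): buffer="gwdwbjvhqa" (len 10), cursors c1@1 c2@2 c4@3 c3@8, authorship ..........
After op 4 (insert('e')): buffer="gewedewbjvheqa" (len 14), cursors c1@2 c2@4 c4@6 c3@12, authorship .1.2.4.....3..
After op 5 (insert('x')): buffer="gexwexdexwbjvhexqa" (len 18), cursors c1@3 c2@6 c4@9 c3@16, authorship .11.22.44.....33..
After op 6 (move_right): buffer="gexwexdexwbjvhexqa" (len 18), cursors c1@4 c2@7 c4@10 c3@17, authorship .11.22.44.....33..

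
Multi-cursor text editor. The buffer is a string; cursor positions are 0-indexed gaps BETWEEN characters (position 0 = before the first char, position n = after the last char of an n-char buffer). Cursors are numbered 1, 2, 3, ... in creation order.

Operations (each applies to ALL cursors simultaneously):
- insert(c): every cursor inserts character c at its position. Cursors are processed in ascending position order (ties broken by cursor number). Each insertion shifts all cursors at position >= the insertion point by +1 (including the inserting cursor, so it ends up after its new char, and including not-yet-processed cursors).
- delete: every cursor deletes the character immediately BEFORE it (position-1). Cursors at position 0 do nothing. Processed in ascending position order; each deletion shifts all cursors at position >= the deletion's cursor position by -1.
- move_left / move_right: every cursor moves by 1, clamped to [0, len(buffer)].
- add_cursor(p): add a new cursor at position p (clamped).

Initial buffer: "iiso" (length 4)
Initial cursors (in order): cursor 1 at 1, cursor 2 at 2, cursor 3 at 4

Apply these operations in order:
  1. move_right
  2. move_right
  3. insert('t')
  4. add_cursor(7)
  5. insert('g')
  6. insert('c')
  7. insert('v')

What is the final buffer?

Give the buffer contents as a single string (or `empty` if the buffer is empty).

Answer: iistgcvottgggcccvvv

Derivation:
After op 1 (move_right): buffer="iiso" (len 4), cursors c1@2 c2@3 c3@4, authorship ....
After op 2 (move_right): buffer="iiso" (len 4), cursors c1@3 c2@4 c3@4, authorship ....
After op 3 (insert('t')): buffer="iistott" (len 7), cursors c1@4 c2@7 c3@7, authorship ...1.23
After op 4 (add_cursor(7)): buffer="iistott" (len 7), cursors c1@4 c2@7 c3@7 c4@7, authorship ...1.23
After op 5 (insert('g')): buffer="iistgottggg" (len 11), cursors c1@5 c2@11 c3@11 c4@11, authorship ...11.23234
After op 6 (insert('c')): buffer="iistgcottgggccc" (len 15), cursors c1@6 c2@15 c3@15 c4@15, authorship ...111.23234234
After op 7 (insert('v')): buffer="iistgcvottgggcccvvv" (len 19), cursors c1@7 c2@19 c3@19 c4@19, authorship ...1111.23234234234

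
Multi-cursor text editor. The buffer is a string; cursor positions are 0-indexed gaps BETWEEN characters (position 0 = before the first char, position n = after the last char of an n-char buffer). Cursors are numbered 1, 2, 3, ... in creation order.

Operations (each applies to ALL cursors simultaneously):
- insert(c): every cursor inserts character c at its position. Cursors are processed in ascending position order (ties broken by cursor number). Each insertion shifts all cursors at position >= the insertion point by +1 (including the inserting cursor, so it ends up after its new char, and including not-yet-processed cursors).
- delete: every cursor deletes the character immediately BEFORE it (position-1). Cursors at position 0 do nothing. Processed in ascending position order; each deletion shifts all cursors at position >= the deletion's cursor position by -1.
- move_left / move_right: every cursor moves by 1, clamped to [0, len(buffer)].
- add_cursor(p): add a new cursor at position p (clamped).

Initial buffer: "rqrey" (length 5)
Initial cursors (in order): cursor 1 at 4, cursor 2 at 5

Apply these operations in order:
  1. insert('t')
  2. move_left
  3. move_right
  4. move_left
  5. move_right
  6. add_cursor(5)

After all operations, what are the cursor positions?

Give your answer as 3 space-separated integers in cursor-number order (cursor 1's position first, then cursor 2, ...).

After op 1 (insert('t')): buffer="rqretyt" (len 7), cursors c1@5 c2@7, authorship ....1.2
After op 2 (move_left): buffer="rqretyt" (len 7), cursors c1@4 c2@6, authorship ....1.2
After op 3 (move_right): buffer="rqretyt" (len 7), cursors c1@5 c2@7, authorship ....1.2
After op 4 (move_left): buffer="rqretyt" (len 7), cursors c1@4 c2@6, authorship ....1.2
After op 5 (move_right): buffer="rqretyt" (len 7), cursors c1@5 c2@7, authorship ....1.2
After op 6 (add_cursor(5)): buffer="rqretyt" (len 7), cursors c1@5 c3@5 c2@7, authorship ....1.2

Answer: 5 7 5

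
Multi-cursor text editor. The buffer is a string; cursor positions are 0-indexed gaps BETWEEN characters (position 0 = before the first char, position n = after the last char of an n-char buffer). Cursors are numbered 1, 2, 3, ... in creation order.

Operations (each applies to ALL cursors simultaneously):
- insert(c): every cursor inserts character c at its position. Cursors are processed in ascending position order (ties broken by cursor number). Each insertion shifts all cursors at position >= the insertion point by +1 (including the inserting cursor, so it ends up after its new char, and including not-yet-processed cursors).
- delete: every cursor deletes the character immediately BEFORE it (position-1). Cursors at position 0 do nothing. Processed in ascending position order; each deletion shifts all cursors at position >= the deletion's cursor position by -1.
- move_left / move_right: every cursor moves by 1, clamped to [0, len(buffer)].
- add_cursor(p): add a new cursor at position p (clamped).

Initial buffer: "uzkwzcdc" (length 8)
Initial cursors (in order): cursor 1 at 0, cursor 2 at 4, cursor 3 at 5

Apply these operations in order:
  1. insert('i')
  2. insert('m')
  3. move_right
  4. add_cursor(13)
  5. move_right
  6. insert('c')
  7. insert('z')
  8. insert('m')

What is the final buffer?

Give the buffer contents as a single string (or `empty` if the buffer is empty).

Answer: imuzczmkwimziczmmcdczmcczm

Derivation:
After op 1 (insert('i')): buffer="iuzkwizicdc" (len 11), cursors c1@1 c2@6 c3@8, authorship 1....2.3...
After op 2 (insert('m')): buffer="imuzkwimzimcdc" (len 14), cursors c1@2 c2@8 c3@11, authorship 11....22.33...
After op 3 (move_right): buffer="imuzkwimzimcdc" (len 14), cursors c1@3 c2@9 c3@12, authorship 11....22.33...
After op 4 (add_cursor(13)): buffer="imuzkwimzimcdc" (len 14), cursors c1@3 c2@9 c3@12 c4@13, authorship 11....22.33...
After op 5 (move_right): buffer="imuzkwimzimcdc" (len 14), cursors c1@4 c2@10 c3@13 c4@14, authorship 11....22.33...
After op 6 (insert('c')): buffer="imuzckwimzicmcdccc" (len 18), cursors c1@5 c2@12 c3@16 c4@18, authorship 11..1..22.323..3.4
After op 7 (insert('z')): buffer="imuzczkwimziczmcdczccz" (len 22), cursors c1@6 c2@14 c3@19 c4@22, authorship 11..11..22.3223..33.44
After op 8 (insert('m')): buffer="imuzczmkwimziczmmcdczmcczm" (len 26), cursors c1@7 c2@16 c3@22 c4@26, authorship 11..111..22.32223..333.444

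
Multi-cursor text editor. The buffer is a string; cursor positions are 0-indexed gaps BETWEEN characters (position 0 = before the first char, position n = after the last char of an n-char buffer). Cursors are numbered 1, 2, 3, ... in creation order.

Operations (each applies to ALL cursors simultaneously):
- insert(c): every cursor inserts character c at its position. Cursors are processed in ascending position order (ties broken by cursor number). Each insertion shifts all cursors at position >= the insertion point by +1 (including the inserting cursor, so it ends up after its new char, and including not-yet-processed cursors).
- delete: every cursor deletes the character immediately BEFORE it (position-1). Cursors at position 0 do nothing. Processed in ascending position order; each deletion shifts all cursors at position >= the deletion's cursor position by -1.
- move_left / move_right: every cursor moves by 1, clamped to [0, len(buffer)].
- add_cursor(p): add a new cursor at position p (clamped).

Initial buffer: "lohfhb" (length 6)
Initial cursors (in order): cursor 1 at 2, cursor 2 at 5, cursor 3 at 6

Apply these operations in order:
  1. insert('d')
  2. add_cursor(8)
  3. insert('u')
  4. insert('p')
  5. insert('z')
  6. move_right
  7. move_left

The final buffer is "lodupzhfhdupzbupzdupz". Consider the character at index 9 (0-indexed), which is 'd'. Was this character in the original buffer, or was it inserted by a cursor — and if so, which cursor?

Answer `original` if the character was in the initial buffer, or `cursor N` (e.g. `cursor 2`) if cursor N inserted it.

Answer: cursor 2

Derivation:
After op 1 (insert('d')): buffer="lodhfhdbd" (len 9), cursors c1@3 c2@7 c3@9, authorship ..1...2.3
After op 2 (add_cursor(8)): buffer="lodhfhdbd" (len 9), cursors c1@3 c2@7 c4@8 c3@9, authorship ..1...2.3
After op 3 (insert('u')): buffer="loduhfhdubudu" (len 13), cursors c1@4 c2@9 c4@11 c3@13, authorship ..11...22.433
After op 4 (insert('p')): buffer="loduphfhdupbupdup" (len 17), cursors c1@5 c2@11 c4@14 c3@17, authorship ..111...222.44333
After op 5 (insert('z')): buffer="lodupzhfhdupzbupzdupz" (len 21), cursors c1@6 c2@13 c4@17 c3@21, authorship ..1111...2222.4443333
After op 6 (move_right): buffer="lodupzhfhdupzbupzdupz" (len 21), cursors c1@7 c2@14 c4@18 c3@21, authorship ..1111...2222.4443333
After op 7 (move_left): buffer="lodupzhfhdupzbupzdupz" (len 21), cursors c1@6 c2@13 c4@17 c3@20, authorship ..1111...2222.4443333
Authorship (.=original, N=cursor N): . . 1 1 1 1 . . . 2 2 2 2 . 4 4 4 3 3 3 3
Index 9: author = 2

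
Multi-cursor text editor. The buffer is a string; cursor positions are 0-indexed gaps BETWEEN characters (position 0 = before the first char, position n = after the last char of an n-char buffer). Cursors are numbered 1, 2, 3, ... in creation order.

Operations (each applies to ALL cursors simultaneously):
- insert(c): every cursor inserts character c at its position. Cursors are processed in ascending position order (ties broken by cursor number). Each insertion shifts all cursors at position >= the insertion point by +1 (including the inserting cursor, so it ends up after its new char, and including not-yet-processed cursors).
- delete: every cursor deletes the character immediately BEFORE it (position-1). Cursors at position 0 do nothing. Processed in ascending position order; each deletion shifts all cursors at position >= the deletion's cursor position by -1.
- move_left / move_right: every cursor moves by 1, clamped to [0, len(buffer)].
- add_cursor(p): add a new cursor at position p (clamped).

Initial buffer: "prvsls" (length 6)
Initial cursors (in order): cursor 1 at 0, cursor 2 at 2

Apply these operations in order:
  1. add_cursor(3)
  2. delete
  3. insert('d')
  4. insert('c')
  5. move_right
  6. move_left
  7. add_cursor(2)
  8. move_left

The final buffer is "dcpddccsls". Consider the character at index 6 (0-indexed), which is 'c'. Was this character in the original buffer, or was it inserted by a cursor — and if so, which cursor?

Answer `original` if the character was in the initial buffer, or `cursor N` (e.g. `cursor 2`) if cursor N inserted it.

Answer: cursor 3

Derivation:
After op 1 (add_cursor(3)): buffer="prvsls" (len 6), cursors c1@0 c2@2 c3@3, authorship ......
After op 2 (delete): buffer="psls" (len 4), cursors c1@0 c2@1 c3@1, authorship ....
After op 3 (insert('d')): buffer="dpddsls" (len 7), cursors c1@1 c2@4 c3@4, authorship 1.23...
After op 4 (insert('c')): buffer="dcpddccsls" (len 10), cursors c1@2 c2@7 c3@7, authorship 11.2323...
After op 5 (move_right): buffer="dcpddccsls" (len 10), cursors c1@3 c2@8 c3@8, authorship 11.2323...
After op 6 (move_left): buffer="dcpddccsls" (len 10), cursors c1@2 c2@7 c3@7, authorship 11.2323...
After op 7 (add_cursor(2)): buffer="dcpddccsls" (len 10), cursors c1@2 c4@2 c2@7 c3@7, authorship 11.2323...
After op 8 (move_left): buffer="dcpddccsls" (len 10), cursors c1@1 c4@1 c2@6 c3@6, authorship 11.2323...
Authorship (.=original, N=cursor N): 1 1 . 2 3 2 3 . . .
Index 6: author = 3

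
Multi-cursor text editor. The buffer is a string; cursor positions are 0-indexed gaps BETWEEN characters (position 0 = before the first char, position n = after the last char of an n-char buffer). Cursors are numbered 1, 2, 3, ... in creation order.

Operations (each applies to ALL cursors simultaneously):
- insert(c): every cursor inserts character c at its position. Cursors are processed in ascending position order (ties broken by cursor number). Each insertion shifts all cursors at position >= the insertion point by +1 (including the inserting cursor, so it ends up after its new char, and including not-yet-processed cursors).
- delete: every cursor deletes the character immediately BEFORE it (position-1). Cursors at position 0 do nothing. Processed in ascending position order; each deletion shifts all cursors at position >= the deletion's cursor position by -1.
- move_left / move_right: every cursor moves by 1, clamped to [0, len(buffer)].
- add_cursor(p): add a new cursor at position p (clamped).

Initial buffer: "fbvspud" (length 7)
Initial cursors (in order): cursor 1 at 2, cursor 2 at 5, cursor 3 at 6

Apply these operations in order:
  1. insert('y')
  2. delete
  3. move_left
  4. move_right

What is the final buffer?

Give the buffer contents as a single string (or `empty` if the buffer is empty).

After op 1 (insert('y')): buffer="fbyvspyuyd" (len 10), cursors c1@3 c2@7 c3@9, authorship ..1...2.3.
After op 2 (delete): buffer="fbvspud" (len 7), cursors c1@2 c2@5 c3@6, authorship .......
After op 3 (move_left): buffer="fbvspud" (len 7), cursors c1@1 c2@4 c3@5, authorship .......
After op 4 (move_right): buffer="fbvspud" (len 7), cursors c1@2 c2@5 c3@6, authorship .......

Answer: fbvspud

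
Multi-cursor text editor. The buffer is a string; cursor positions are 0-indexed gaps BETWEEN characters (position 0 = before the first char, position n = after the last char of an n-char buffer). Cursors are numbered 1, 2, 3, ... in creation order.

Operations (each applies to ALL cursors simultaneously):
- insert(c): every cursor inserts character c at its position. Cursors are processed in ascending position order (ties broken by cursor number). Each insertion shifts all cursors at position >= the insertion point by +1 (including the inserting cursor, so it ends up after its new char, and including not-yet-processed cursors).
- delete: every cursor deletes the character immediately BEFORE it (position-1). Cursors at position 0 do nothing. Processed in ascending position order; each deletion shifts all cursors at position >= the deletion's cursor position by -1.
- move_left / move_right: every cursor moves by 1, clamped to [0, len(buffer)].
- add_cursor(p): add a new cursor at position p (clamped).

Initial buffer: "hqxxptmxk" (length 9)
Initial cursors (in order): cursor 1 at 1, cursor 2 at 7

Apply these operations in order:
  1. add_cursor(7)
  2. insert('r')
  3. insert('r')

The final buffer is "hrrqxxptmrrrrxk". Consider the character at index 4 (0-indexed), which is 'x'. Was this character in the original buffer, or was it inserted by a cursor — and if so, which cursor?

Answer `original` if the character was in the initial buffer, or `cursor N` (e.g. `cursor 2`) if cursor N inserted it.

After op 1 (add_cursor(7)): buffer="hqxxptmxk" (len 9), cursors c1@1 c2@7 c3@7, authorship .........
After op 2 (insert('r')): buffer="hrqxxptmrrxk" (len 12), cursors c1@2 c2@10 c3@10, authorship .1......23..
After op 3 (insert('r')): buffer="hrrqxxptmrrrrxk" (len 15), cursors c1@3 c2@13 c3@13, authorship .11......2323..
Authorship (.=original, N=cursor N): . 1 1 . . . . . . 2 3 2 3 . .
Index 4: author = original

Answer: original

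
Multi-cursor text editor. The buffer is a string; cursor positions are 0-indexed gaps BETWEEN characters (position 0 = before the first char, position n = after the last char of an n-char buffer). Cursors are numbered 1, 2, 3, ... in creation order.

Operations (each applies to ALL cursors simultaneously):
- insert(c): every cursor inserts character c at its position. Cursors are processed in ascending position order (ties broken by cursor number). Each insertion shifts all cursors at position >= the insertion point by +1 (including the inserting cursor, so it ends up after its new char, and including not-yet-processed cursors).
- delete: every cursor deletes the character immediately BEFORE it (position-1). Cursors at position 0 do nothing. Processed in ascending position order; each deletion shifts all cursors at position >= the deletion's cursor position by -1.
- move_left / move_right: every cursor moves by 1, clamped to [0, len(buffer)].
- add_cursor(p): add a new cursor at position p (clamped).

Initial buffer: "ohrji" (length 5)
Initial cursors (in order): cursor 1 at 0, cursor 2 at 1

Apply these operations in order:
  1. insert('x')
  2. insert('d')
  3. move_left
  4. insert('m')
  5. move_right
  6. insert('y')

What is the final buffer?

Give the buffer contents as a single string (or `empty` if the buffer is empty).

Answer: xmdyoxmdyhrji

Derivation:
After op 1 (insert('x')): buffer="xoxhrji" (len 7), cursors c1@1 c2@3, authorship 1.2....
After op 2 (insert('d')): buffer="xdoxdhrji" (len 9), cursors c1@2 c2@5, authorship 11.22....
After op 3 (move_left): buffer="xdoxdhrji" (len 9), cursors c1@1 c2@4, authorship 11.22....
After op 4 (insert('m')): buffer="xmdoxmdhrji" (len 11), cursors c1@2 c2@6, authorship 111.222....
After op 5 (move_right): buffer="xmdoxmdhrji" (len 11), cursors c1@3 c2@7, authorship 111.222....
After op 6 (insert('y')): buffer="xmdyoxmdyhrji" (len 13), cursors c1@4 c2@9, authorship 1111.2222....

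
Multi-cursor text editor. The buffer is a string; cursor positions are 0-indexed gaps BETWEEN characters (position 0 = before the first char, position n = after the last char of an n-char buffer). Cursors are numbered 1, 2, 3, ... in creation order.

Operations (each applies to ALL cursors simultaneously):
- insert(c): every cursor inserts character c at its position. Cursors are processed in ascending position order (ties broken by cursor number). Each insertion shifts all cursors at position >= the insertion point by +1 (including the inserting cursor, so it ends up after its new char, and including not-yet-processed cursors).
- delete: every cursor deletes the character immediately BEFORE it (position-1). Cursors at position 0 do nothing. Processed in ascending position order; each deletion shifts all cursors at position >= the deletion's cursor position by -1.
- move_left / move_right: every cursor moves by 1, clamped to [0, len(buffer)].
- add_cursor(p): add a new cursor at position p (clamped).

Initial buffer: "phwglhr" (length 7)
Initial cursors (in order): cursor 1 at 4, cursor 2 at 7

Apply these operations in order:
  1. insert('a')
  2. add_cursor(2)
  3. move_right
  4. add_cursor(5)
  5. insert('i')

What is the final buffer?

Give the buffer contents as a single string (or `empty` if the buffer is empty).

Answer: phwigailihrai

Derivation:
After op 1 (insert('a')): buffer="phwgalhra" (len 9), cursors c1@5 c2@9, authorship ....1...2
After op 2 (add_cursor(2)): buffer="phwgalhra" (len 9), cursors c3@2 c1@5 c2@9, authorship ....1...2
After op 3 (move_right): buffer="phwgalhra" (len 9), cursors c3@3 c1@6 c2@9, authorship ....1...2
After op 4 (add_cursor(5)): buffer="phwgalhra" (len 9), cursors c3@3 c4@5 c1@6 c2@9, authorship ....1...2
After op 5 (insert('i')): buffer="phwigailihrai" (len 13), cursors c3@4 c4@7 c1@9 c2@13, authorship ...3.14.1..22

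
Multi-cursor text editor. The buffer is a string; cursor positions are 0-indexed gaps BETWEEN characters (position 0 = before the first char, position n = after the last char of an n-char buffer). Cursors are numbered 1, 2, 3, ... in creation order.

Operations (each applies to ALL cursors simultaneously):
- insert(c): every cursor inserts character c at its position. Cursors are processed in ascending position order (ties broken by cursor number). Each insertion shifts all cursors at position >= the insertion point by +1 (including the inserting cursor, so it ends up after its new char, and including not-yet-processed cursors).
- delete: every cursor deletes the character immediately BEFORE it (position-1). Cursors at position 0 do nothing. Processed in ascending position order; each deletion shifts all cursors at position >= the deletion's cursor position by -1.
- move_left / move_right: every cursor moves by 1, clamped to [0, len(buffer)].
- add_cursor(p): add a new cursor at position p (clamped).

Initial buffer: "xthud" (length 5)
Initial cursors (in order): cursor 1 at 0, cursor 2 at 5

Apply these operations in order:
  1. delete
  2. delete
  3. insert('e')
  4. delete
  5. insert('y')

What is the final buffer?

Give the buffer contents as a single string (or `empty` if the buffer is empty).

After op 1 (delete): buffer="xthu" (len 4), cursors c1@0 c2@4, authorship ....
After op 2 (delete): buffer="xth" (len 3), cursors c1@0 c2@3, authorship ...
After op 3 (insert('e')): buffer="exthe" (len 5), cursors c1@1 c2@5, authorship 1...2
After op 4 (delete): buffer="xth" (len 3), cursors c1@0 c2@3, authorship ...
After op 5 (insert('y')): buffer="yxthy" (len 5), cursors c1@1 c2@5, authorship 1...2

Answer: yxthy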